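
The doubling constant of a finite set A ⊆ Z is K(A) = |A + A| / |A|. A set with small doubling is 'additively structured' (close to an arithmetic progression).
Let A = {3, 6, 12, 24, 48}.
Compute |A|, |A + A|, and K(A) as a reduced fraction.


|A| = 5.
Compute A + A by enumerating all 25 pairs.
A + A = {6, 9, 12, 15, 18, 24, 27, 30, 36, 48, 51, 54, 60, 72, 96}, so |A + A| = 15.
K = |A + A| / |A| = 15/5 = 3/1 ≈ 3.0000.
Reference: AP of size 5 gives K = 9/5 ≈ 1.8000; a fully generic set of size 5 gives K ≈ 3.0000.

|A| = 5, |A + A| = 15, K = 15/5 = 3/1.


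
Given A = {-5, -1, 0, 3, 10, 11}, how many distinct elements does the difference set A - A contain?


A - A = {a - a' : a, a' ∈ A}; |A| = 6.
Bounds: 2|A|-1 ≤ |A - A| ≤ |A|² - |A| + 1, i.e. 11 ≤ |A - A| ≤ 31.
Note: 0 ∈ A - A always (from a - a). The set is symmetric: if d ∈ A - A then -d ∈ A - A.
Enumerate nonzero differences d = a - a' with a > a' (then include -d):
Positive differences: {1, 3, 4, 5, 7, 8, 10, 11, 12, 15, 16}
Full difference set: {0} ∪ (positive diffs) ∪ (negative diffs).
|A - A| = 1 + 2·11 = 23 (matches direct enumeration: 23).

|A - A| = 23


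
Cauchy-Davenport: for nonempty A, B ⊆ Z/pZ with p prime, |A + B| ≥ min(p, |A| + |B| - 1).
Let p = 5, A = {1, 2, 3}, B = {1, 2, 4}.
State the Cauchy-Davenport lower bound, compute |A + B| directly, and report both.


Cauchy-Davenport: |A + B| ≥ min(p, |A| + |B| - 1) for A, B nonempty in Z/pZ.
|A| = 3, |B| = 3, p = 5.
CD lower bound = min(5, 3 + 3 - 1) = min(5, 5) = 5.
Compute A + B mod 5 directly:
a = 1: 1+1=2, 1+2=3, 1+4=0
a = 2: 2+1=3, 2+2=4, 2+4=1
a = 3: 3+1=4, 3+2=0, 3+4=2
A + B = {0, 1, 2, 3, 4}, so |A + B| = 5.
Verify: 5 ≥ 5? Yes ✓.

CD lower bound = 5, actual |A + B| = 5.


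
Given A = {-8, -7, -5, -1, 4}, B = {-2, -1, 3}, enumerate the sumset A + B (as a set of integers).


A + B = {a + b : a ∈ A, b ∈ B}.
Enumerate all |A|·|B| = 5·3 = 15 pairs (a, b) and collect distinct sums.
a = -8: -8+-2=-10, -8+-1=-9, -8+3=-5
a = -7: -7+-2=-9, -7+-1=-8, -7+3=-4
a = -5: -5+-2=-7, -5+-1=-6, -5+3=-2
a = -1: -1+-2=-3, -1+-1=-2, -1+3=2
a = 4: 4+-2=2, 4+-1=3, 4+3=7
Collecting distinct sums: A + B = {-10, -9, -8, -7, -6, -5, -4, -3, -2, 2, 3, 7}
|A + B| = 12

A + B = {-10, -9, -8, -7, -6, -5, -4, -3, -2, 2, 3, 7}


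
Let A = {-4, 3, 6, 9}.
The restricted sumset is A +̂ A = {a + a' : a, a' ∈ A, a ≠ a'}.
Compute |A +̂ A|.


Restricted sumset: A +̂ A = {a + a' : a ∈ A, a' ∈ A, a ≠ a'}.
Equivalently, take A + A and drop any sum 2a that is achievable ONLY as a + a for a ∈ A (i.e. sums representable only with equal summands).
Enumerate pairs (a, a') with a < a' (symmetric, so each unordered pair gives one sum; this covers all a ≠ a'):
  -4 + 3 = -1
  -4 + 6 = 2
  -4 + 9 = 5
  3 + 6 = 9
  3 + 9 = 12
  6 + 9 = 15
Collected distinct sums: {-1, 2, 5, 9, 12, 15}
|A +̂ A| = 6
(Reference bound: |A +̂ A| ≥ 2|A| - 3 for |A| ≥ 2, with |A| = 4 giving ≥ 5.)

|A +̂ A| = 6


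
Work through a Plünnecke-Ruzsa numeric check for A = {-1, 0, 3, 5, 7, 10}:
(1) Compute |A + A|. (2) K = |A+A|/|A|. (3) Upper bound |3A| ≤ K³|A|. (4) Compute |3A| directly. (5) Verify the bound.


|A| = 6.
Step 1: Compute A + A by enumerating all 36 pairs.
A + A = {-2, -1, 0, 2, 3, 4, 5, 6, 7, 8, 9, 10, 12, 13, 14, 15, 17, 20}, so |A + A| = 18.
Step 2: Doubling constant K = |A + A|/|A| = 18/6 = 18/6 ≈ 3.0000.
Step 3: Plünnecke-Ruzsa gives |3A| ≤ K³·|A| = (3.0000)³ · 6 ≈ 162.0000.
Step 4: Compute 3A = A + A + A directly by enumerating all triples (a,b,c) ∈ A³; |3A| = 31.
Step 5: Check 31 ≤ 162.0000? Yes ✓.

K = 18/6, Plünnecke-Ruzsa bound K³|A| ≈ 162.0000, |3A| = 31, inequality holds.


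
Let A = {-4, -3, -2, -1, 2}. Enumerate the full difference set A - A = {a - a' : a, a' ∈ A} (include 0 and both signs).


A - A = {a - a' : a, a' ∈ A}.
Compute a - a' for each ordered pair (a, a'):
a = -4: -4--4=0, -4--3=-1, -4--2=-2, -4--1=-3, -4-2=-6
a = -3: -3--4=1, -3--3=0, -3--2=-1, -3--1=-2, -3-2=-5
a = -2: -2--4=2, -2--3=1, -2--2=0, -2--1=-1, -2-2=-4
a = -1: -1--4=3, -1--3=2, -1--2=1, -1--1=0, -1-2=-3
a = 2: 2--4=6, 2--3=5, 2--2=4, 2--1=3, 2-2=0
Collecting distinct values (and noting 0 appears from a-a):
A - A = {-6, -5, -4, -3, -2, -1, 0, 1, 2, 3, 4, 5, 6}
|A - A| = 13

A - A = {-6, -5, -4, -3, -2, -1, 0, 1, 2, 3, 4, 5, 6}


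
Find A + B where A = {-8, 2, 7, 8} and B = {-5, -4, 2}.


A + B = {a + b : a ∈ A, b ∈ B}.
Enumerate all |A|·|B| = 4·3 = 12 pairs (a, b) and collect distinct sums.
a = -8: -8+-5=-13, -8+-4=-12, -8+2=-6
a = 2: 2+-5=-3, 2+-4=-2, 2+2=4
a = 7: 7+-5=2, 7+-4=3, 7+2=9
a = 8: 8+-5=3, 8+-4=4, 8+2=10
Collecting distinct sums: A + B = {-13, -12, -6, -3, -2, 2, 3, 4, 9, 10}
|A + B| = 10

A + B = {-13, -12, -6, -3, -2, 2, 3, 4, 9, 10}


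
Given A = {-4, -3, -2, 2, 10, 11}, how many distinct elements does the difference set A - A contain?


A - A = {a - a' : a, a' ∈ A}; |A| = 6.
Bounds: 2|A|-1 ≤ |A - A| ≤ |A|² - |A| + 1, i.e. 11 ≤ |A - A| ≤ 31.
Note: 0 ∈ A - A always (from a - a). The set is symmetric: if d ∈ A - A then -d ∈ A - A.
Enumerate nonzero differences d = a - a' with a > a' (then include -d):
Positive differences: {1, 2, 4, 5, 6, 8, 9, 12, 13, 14, 15}
Full difference set: {0} ∪ (positive diffs) ∪ (negative diffs).
|A - A| = 1 + 2·11 = 23 (matches direct enumeration: 23).

|A - A| = 23


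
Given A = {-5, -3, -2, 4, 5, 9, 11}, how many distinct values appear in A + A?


A + A = {a + a' : a, a' ∈ A}; |A| = 7.
General bounds: 2|A| - 1 ≤ |A + A| ≤ |A|(|A|+1)/2, i.e. 13 ≤ |A + A| ≤ 28.
Lower bound 2|A|-1 is attained iff A is an arithmetic progression.
Enumerate sums a + a' for a ≤ a' (symmetric, so this suffices):
a = -5: -5+-5=-10, -5+-3=-8, -5+-2=-7, -5+4=-1, -5+5=0, -5+9=4, -5+11=6
a = -3: -3+-3=-6, -3+-2=-5, -3+4=1, -3+5=2, -3+9=6, -3+11=8
a = -2: -2+-2=-4, -2+4=2, -2+5=3, -2+9=7, -2+11=9
a = 4: 4+4=8, 4+5=9, 4+9=13, 4+11=15
a = 5: 5+5=10, 5+9=14, 5+11=16
a = 9: 9+9=18, 9+11=20
a = 11: 11+11=22
Distinct sums: {-10, -8, -7, -6, -5, -4, -1, 0, 1, 2, 3, 4, 6, 7, 8, 9, 10, 13, 14, 15, 16, 18, 20, 22}
|A + A| = 24

|A + A| = 24


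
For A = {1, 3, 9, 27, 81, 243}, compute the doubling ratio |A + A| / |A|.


|A| = 6.
Compute A + A by enumerating all 36 pairs.
A + A = {2, 4, 6, 10, 12, 18, 28, 30, 36, 54, 82, 84, 90, 108, 162, 244, 246, 252, 270, 324, 486}, so |A + A| = 21.
K = |A + A| / |A| = 21/6 = 7/2 ≈ 3.5000.
Reference: AP of size 6 gives K = 11/6 ≈ 1.8333; a fully generic set of size 6 gives K ≈ 3.5000.

|A| = 6, |A + A| = 21, K = 21/6 = 7/2.


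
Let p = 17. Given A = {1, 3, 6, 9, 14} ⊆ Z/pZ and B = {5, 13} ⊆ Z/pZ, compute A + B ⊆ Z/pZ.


Work in Z/17Z: reduce every sum a + b modulo 17.
Enumerate all 10 pairs:
a = 1: 1+5=6, 1+13=14
a = 3: 3+5=8, 3+13=16
a = 6: 6+5=11, 6+13=2
a = 9: 9+5=14, 9+13=5
a = 14: 14+5=2, 14+13=10
Distinct residues collected: {2, 5, 6, 8, 10, 11, 14, 16}
|A + B| = 8 (out of 17 total residues).

A + B = {2, 5, 6, 8, 10, 11, 14, 16}


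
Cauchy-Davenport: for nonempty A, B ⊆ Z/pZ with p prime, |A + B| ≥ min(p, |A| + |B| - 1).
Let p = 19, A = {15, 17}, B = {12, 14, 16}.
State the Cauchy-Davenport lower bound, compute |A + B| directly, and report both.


Cauchy-Davenport: |A + B| ≥ min(p, |A| + |B| - 1) for A, B nonempty in Z/pZ.
|A| = 2, |B| = 3, p = 19.
CD lower bound = min(19, 2 + 3 - 1) = min(19, 4) = 4.
Compute A + B mod 19 directly:
a = 15: 15+12=8, 15+14=10, 15+16=12
a = 17: 17+12=10, 17+14=12, 17+16=14
A + B = {8, 10, 12, 14}, so |A + B| = 4.
Verify: 4 ≥ 4? Yes ✓.

CD lower bound = 4, actual |A + B| = 4.


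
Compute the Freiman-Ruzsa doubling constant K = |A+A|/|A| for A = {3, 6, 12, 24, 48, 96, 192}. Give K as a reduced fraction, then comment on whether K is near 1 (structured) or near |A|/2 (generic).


|A| = 7.
Compute A + A by enumerating all 49 pairs.
A + A = {6, 9, 12, 15, 18, 24, 27, 30, 36, 48, 51, 54, 60, 72, 96, 99, 102, 108, 120, 144, 192, 195, 198, 204, 216, 240, 288, 384}, so |A + A| = 28.
K = |A + A| / |A| = 28/7 = 4/1 ≈ 4.0000.
Reference: AP of size 7 gives K = 13/7 ≈ 1.8571; a fully generic set of size 7 gives K ≈ 4.0000.

|A| = 7, |A + A| = 28, K = 28/7 = 4/1.


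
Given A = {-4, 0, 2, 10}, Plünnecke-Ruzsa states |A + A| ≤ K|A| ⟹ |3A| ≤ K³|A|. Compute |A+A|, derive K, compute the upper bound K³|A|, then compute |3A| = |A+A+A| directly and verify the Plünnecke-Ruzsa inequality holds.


|A| = 4.
Step 1: Compute A + A by enumerating all 16 pairs.
A + A = {-8, -4, -2, 0, 2, 4, 6, 10, 12, 20}, so |A + A| = 10.
Step 2: Doubling constant K = |A + A|/|A| = 10/4 = 10/4 ≈ 2.5000.
Step 3: Plünnecke-Ruzsa gives |3A| ≤ K³·|A| = (2.5000)³ · 4 ≈ 62.5000.
Step 4: Compute 3A = A + A + A directly by enumerating all triples (a,b,c) ∈ A³; |3A| = 17.
Step 5: Check 17 ≤ 62.5000? Yes ✓.

K = 10/4, Plünnecke-Ruzsa bound K³|A| ≈ 62.5000, |3A| = 17, inequality holds.


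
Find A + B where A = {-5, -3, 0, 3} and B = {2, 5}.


A + B = {a + b : a ∈ A, b ∈ B}.
Enumerate all |A|·|B| = 4·2 = 8 pairs (a, b) and collect distinct sums.
a = -5: -5+2=-3, -5+5=0
a = -3: -3+2=-1, -3+5=2
a = 0: 0+2=2, 0+5=5
a = 3: 3+2=5, 3+5=8
Collecting distinct sums: A + B = {-3, -1, 0, 2, 5, 8}
|A + B| = 6

A + B = {-3, -1, 0, 2, 5, 8}


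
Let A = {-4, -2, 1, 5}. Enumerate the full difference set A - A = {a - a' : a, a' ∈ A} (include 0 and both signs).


A - A = {a - a' : a, a' ∈ A}.
Compute a - a' for each ordered pair (a, a'):
a = -4: -4--4=0, -4--2=-2, -4-1=-5, -4-5=-9
a = -2: -2--4=2, -2--2=0, -2-1=-3, -2-5=-7
a = 1: 1--4=5, 1--2=3, 1-1=0, 1-5=-4
a = 5: 5--4=9, 5--2=7, 5-1=4, 5-5=0
Collecting distinct values (and noting 0 appears from a-a):
A - A = {-9, -7, -5, -4, -3, -2, 0, 2, 3, 4, 5, 7, 9}
|A - A| = 13

A - A = {-9, -7, -5, -4, -3, -2, 0, 2, 3, 4, 5, 7, 9}


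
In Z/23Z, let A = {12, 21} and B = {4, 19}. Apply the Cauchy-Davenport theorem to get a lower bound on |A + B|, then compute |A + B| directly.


Cauchy-Davenport: |A + B| ≥ min(p, |A| + |B| - 1) for A, B nonempty in Z/pZ.
|A| = 2, |B| = 2, p = 23.
CD lower bound = min(23, 2 + 2 - 1) = min(23, 3) = 3.
Compute A + B mod 23 directly:
a = 12: 12+4=16, 12+19=8
a = 21: 21+4=2, 21+19=17
A + B = {2, 8, 16, 17}, so |A + B| = 4.
Verify: 4 ≥ 3? Yes ✓.

CD lower bound = 3, actual |A + B| = 4.


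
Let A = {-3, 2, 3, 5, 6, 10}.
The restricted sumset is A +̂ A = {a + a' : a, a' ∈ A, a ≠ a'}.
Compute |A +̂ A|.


Restricted sumset: A +̂ A = {a + a' : a ∈ A, a' ∈ A, a ≠ a'}.
Equivalently, take A + A and drop any sum 2a that is achievable ONLY as a + a for a ∈ A (i.e. sums representable only with equal summands).
Enumerate pairs (a, a') with a < a' (symmetric, so each unordered pair gives one sum; this covers all a ≠ a'):
  -3 + 2 = -1
  -3 + 3 = 0
  -3 + 5 = 2
  -3 + 6 = 3
  -3 + 10 = 7
  2 + 3 = 5
  2 + 5 = 7
  2 + 6 = 8
  2 + 10 = 12
  3 + 5 = 8
  3 + 6 = 9
  3 + 10 = 13
  5 + 6 = 11
  5 + 10 = 15
  6 + 10 = 16
Collected distinct sums: {-1, 0, 2, 3, 5, 7, 8, 9, 11, 12, 13, 15, 16}
|A +̂ A| = 13
(Reference bound: |A +̂ A| ≥ 2|A| - 3 for |A| ≥ 2, with |A| = 6 giving ≥ 9.)

|A +̂ A| = 13


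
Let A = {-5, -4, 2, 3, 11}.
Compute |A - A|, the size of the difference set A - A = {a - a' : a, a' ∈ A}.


A - A = {a - a' : a, a' ∈ A}; |A| = 5.
Bounds: 2|A|-1 ≤ |A - A| ≤ |A|² - |A| + 1, i.e. 9 ≤ |A - A| ≤ 21.
Note: 0 ∈ A - A always (from a - a). The set is symmetric: if d ∈ A - A then -d ∈ A - A.
Enumerate nonzero differences d = a - a' with a > a' (then include -d):
Positive differences: {1, 6, 7, 8, 9, 15, 16}
Full difference set: {0} ∪ (positive diffs) ∪ (negative diffs).
|A - A| = 1 + 2·7 = 15 (matches direct enumeration: 15).

|A - A| = 15


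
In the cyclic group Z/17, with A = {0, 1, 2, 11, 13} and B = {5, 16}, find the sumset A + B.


Work in Z/17Z: reduce every sum a + b modulo 17.
Enumerate all 10 pairs:
a = 0: 0+5=5, 0+16=16
a = 1: 1+5=6, 1+16=0
a = 2: 2+5=7, 2+16=1
a = 11: 11+5=16, 11+16=10
a = 13: 13+5=1, 13+16=12
Distinct residues collected: {0, 1, 5, 6, 7, 10, 12, 16}
|A + B| = 8 (out of 17 total residues).

A + B = {0, 1, 5, 6, 7, 10, 12, 16}


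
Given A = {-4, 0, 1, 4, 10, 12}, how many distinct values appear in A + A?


A + A = {a + a' : a, a' ∈ A}; |A| = 6.
General bounds: 2|A| - 1 ≤ |A + A| ≤ |A|(|A|+1)/2, i.e. 11 ≤ |A + A| ≤ 21.
Lower bound 2|A|-1 is attained iff A is an arithmetic progression.
Enumerate sums a + a' for a ≤ a' (symmetric, so this suffices):
a = -4: -4+-4=-8, -4+0=-4, -4+1=-3, -4+4=0, -4+10=6, -4+12=8
a = 0: 0+0=0, 0+1=1, 0+4=4, 0+10=10, 0+12=12
a = 1: 1+1=2, 1+4=5, 1+10=11, 1+12=13
a = 4: 4+4=8, 4+10=14, 4+12=16
a = 10: 10+10=20, 10+12=22
a = 12: 12+12=24
Distinct sums: {-8, -4, -3, 0, 1, 2, 4, 5, 6, 8, 10, 11, 12, 13, 14, 16, 20, 22, 24}
|A + A| = 19

|A + A| = 19


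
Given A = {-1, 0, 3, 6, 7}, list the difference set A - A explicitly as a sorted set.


A - A = {a - a' : a, a' ∈ A}.
Compute a - a' for each ordered pair (a, a'):
a = -1: -1--1=0, -1-0=-1, -1-3=-4, -1-6=-7, -1-7=-8
a = 0: 0--1=1, 0-0=0, 0-3=-3, 0-6=-6, 0-7=-7
a = 3: 3--1=4, 3-0=3, 3-3=0, 3-6=-3, 3-7=-4
a = 6: 6--1=7, 6-0=6, 6-3=3, 6-6=0, 6-7=-1
a = 7: 7--1=8, 7-0=7, 7-3=4, 7-6=1, 7-7=0
Collecting distinct values (and noting 0 appears from a-a):
A - A = {-8, -7, -6, -4, -3, -1, 0, 1, 3, 4, 6, 7, 8}
|A - A| = 13

A - A = {-8, -7, -6, -4, -3, -1, 0, 1, 3, 4, 6, 7, 8}


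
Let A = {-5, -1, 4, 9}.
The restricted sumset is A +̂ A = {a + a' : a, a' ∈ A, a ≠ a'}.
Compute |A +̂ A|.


Restricted sumset: A +̂ A = {a + a' : a ∈ A, a' ∈ A, a ≠ a'}.
Equivalently, take A + A and drop any sum 2a that is achievable ONLY as a + a for a ∈ A (i.e. sums representable only with equal summands).
Enumerate pairs (a, a') with a < a' (symmetric, so each unordered pair gives one sum; this covers all a ≠ a'):
  -5 + -1 = -6
  -5 + 4 = -1
  -5 + 9 = 4
  -1 + 4 = 3
  -1 + 9 = 8
  4 + 9 = 13
Collected distinct sums: {-6, -1, 3, 4, 8, 13}
|A +̂ A| = 6
(Reference bound: |A +̂ A| ≥ 2|A| - 3 for |A| ≥ 2, with |A| = 4 giving ≥ 5.)

|A +̂ A| = 6


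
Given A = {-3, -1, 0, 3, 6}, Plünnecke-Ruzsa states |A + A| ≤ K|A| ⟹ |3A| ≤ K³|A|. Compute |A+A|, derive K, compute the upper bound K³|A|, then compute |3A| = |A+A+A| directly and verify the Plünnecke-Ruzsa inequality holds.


|A| = 5.
Step 1: Compute A + A by enumerating all 25 pairs.
A + A = {-6, -4, -3, -2, -1, 0, 2, 3, 5, 6, 9, 12}, so |A + A| = 12.
Step 2: Doubling constant K = |A + A|/|A| = 12/5 = 12/5 ≈ 2.4000.
Step 3: Plünnecke-Ruzsa gives |3A| ≤ K³·|A| = (2.4000)³ · 5 ≈ 69.1200.
Step 4: Compute 3A = A + A + A directly by enumerating all triples (a,b,c) ∈ A³; |3A| = 21.
Step 5: Check 21 ≤ 69.1200? Yes ✓.

K = 12/5, Plünnecke-Ruzsa bound K³|A| ≈ 69.1200, |3A| = 21, inequality holds.


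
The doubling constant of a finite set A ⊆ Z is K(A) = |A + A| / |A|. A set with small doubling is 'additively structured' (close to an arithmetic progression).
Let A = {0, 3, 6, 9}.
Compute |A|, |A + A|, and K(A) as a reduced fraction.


|A| = 4.
Compute A + A by enumerating all 16 pairs.
A + A = {0, 3, 6, 9, 12, 15, 18}, so |A + A| = 7.
K = |A + A| / |A| = 7/4 (already in lowest terms) ≈ 1.7500.
Reference: AP of size 4 gives K = 7/4 ≈ 1.7500; a fully generic set of size 4 gives K ≈ 2.5000.

|A| = 4, |A + A| = 7, K = 7/4.


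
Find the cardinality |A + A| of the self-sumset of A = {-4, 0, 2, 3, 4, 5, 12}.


A + A = {a + a' : a, a' ∈ A}; |A| = 7.
General bounds: 2|A| - 1 ≤ |A + A| ≤ |A|(|A|+1)/2, i.e. 13 ≤ |A + A| ≤ 28.
Lower bound 2|A|-1 is attained iff A is an arithmetic progression.
Enumerate sums a + a' for a ≤ a' (symmetric, so this suffices):
a = -4: -4+-4=-8, -4+0=-4, -4+2=-2, -4+3=-1, -4+4=0, -4+5=1, -4+12=8
a = 0: 0+0=0, 0+2=2, 0+3=3, 0+4=4, 0+5=5, 0+12=12
a = 2: 2+2=4, 2+3=5, 2+4=6, 2+5=7, 2+12=14
a = 3: 3+3=6, 3+4=7, 3+5=8, 3+12=15
a = 4: 4+4=8, 4+5=9, 4+12=16
a = 5: 5+5=10, 5+12=17
a = 12: 12+12=24
Distinct sums: {-8, -4, -2, -1, 0, 1, 2, 3, 4, 5, 6, 7, 8, 9, 10, 12, 14, 15, 16, 17, 24}
|A + A| = 21

|A + A| = 21


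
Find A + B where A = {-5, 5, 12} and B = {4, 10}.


A + B = {a + b : a ∈ A, b ∈ B}.
Enumerate all |A|·|B| = 3·2 = 6 pairs (a, b) and collect distinct sums.
a = -5: -5+4=-1, -5+10=5
a = 5: 5+4=9, 5+10=15
a = 12: 12+4=16, 12+10=22
Collecting distinct sums: A + B = {-1, 5, 9, 15, 16, 22}
|A + B| = 6

A + B = {-1, 5, 9, 15, 16, 22}


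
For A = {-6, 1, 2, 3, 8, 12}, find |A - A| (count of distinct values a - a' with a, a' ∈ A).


A - A = {a - a' : a, a' ∈ A}; |A| = 6.
Bounds: 2|A|-1 ≤ |A - A| ≤ |A|² - |A| + 1, i.e. 11 ≤ |A - A| ≤ 31.
Note: 0 ∈ A - A always (from a - a). The set is symmetric: if d ∈ A - A then -d ∈ A - A.
Enumerate nonzero differences d = a - a' with a > a' (then include -d):
Positive differences: {1, 2, 4, 5, 6, 7, 8, 9, 10, 11, 14, 18}
Full difference set: {0} ∪ (positive diffs) ∪ (negative diffs).
|A - A| = 1 + 2·12 = 25 (matches direct enumeration: 25).

|A - A| = 25


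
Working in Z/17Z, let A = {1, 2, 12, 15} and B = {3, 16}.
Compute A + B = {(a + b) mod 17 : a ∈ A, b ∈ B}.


Work in Z/17Z: reduce every sum a + b modulo 17.
Enumerate all 8 pairs:
a = 1: 1+3=4, 1+16=0
a = 2: 2+3=5, 2+16=1
a = 12: 12+3=15, 12+16=11
a = 15: 15+3=1, 15+16=14
Distinct residues collected: {0, 1, 4, 5, 11, 14, 15}
|A + B| = 7 (out of 17 total residues).

A + B = {0, 1, 4, 5, 11, 14, 15}


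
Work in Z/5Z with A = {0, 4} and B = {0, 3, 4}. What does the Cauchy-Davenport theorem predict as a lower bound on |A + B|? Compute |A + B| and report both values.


Cauchy-Davenport: |A + B| ≥ min(p, |A| + |B| - 1) for A, B nonempty in Z/pZ.
|A| = 2, |B| = 3, p = 5.
CD lower bound = min(5, 2 + 3 - 1) = min(5, 4) = 4.
Compute A + B mod 5 directly:
a = 0: 0+0=0, 0+3=3, 0+4=4
a = 4: 4+0=4, 4+3=2, 4+4=3
A + B = {0, 2, 3, 4}, so |A + B| = 4.
Verify: 4 ≥ 4? Yes ✓.

CD lower bound = 4, actual |A + B| = 4.


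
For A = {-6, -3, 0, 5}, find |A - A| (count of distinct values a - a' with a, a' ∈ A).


A - A = {a - a' : a, a' ∈ A}; |A| = 4.
Bounds: 2|A|-1 ≤ |A - A| ≤ |A|² - |A| + 1, i.e. 7 ≤ |A - A| ≤ 13.
Note: 0 ∈ A - A always (from a - a). The set is symmetric: if d ∈ A - A then -d ∈ A - A.
Enumerate nonzero differences d = a - a' with a > a' (then include -d):
Positive differences: {3, 5, 6, 8, 11}
Full difference set: {0} ∪ (positive diffs) ∪ (negative diffs).
|A - A| = 1 + 2·5 = 11 (matches direct enumeration: 11).

|A - A| = 11


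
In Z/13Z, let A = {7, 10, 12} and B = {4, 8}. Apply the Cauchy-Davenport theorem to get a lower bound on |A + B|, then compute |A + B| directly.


Cauchy-Davenport: |A + B| ≥ min(p, |A| + |B| - 1) for A, B nonempty in Z/pZ.
|A| = 3, |B| = 2, p = 13.
CD lower bound = min(13, 3 + 2 - 1) = min(13, 4) = 4.
Compute A + B mod 13 directly:
a = 7: 7+4=11, 7+8=2
a = 10: 10+4=1, 10+8=5
a = 12: 12+4=3, 12+8=7
A + B = {1, 2, 3, 5, 7, 11}, so |A + B| = 6.
Verify: 6 ≥ 4? Yes ✓.

CD lower bound = 4, actual |A + B| = 6.


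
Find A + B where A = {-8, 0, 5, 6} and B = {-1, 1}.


A + B = {a + b : a ∈ A, b ∈ B}.
Enumerate all |A|·|B| = 4·2 = 8 pairs (a, b) and collect distinct sums.
a = -8: -8+-1=-9, -8+1=-7
a = 0: 0+-1=-1, 0+1=1
a = 5: 5+-1=4, 5+1=6
a = 6: 6+-1=5, 6+1=7
Collecting distinct sums: A + B = {-9, -7, -1, 1, 4, 5, 6, 7}
|A + B| = 8

A + B = {-9, -7, -1, 1, 4, 5, 6, 7}


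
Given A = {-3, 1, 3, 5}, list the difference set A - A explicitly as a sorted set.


A - A = {a - a' : a, a' ∈ A}.
Compute a - a' for each ordered pair (a, a'):
a = -3: -3--3=0, -3-1=-4, -3-3=-6, -3-5=-8
a = 1: 1--3=4, 1-1=0, 1-3=-2, 1-5=-4
a = 3: 3--3=6, 3-1=2, 3-3=0, 3-5=-2
a = 5: 5--3=8, 5-1=4, 5-3=2, 5-5=0
Collecting distinct values (and noting 0 appears from a-a):
A - A = {-8, -6, -4, -2, 0, 2, 4, 6, 8}
|A - A| = 9

A - A = {-8, -6, -4, -2, 0, 2, 4, 6, 8}


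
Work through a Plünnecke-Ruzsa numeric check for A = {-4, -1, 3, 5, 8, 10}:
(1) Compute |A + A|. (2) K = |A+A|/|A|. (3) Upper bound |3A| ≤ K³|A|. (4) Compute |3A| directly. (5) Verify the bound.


|A| = 6.
Step 1: Compute A + A by enumerating all 36 pairs.
A + A = {-8, -5, -2, -1, 1, 2, 4, 6, 7, 8, 9, 10, 11, 13, 15, 16, 18, 20}, so |A + A| = 18.
Step 2: Doubling constant K = |A + A|/|A| = 18/6 = 18/6 ≈ 3.0000.
Step 3: Plünnecke-Ruzsa gives |3A| ≤ K³·|A| = (3.0000)³ · 6 ≈ 162.0000.
Step 4: Compute 3A = A + A + A directly by enumerating all triples (a,b,c) ∈ A³; |3A| = 34.
Step 5: Check 34 ≤ 162.0000? Yes ✓.

K = 18/6, Plünnecke-Ruzsa bound K³|A| ≈ 162.0000, |3A| = 34, inequality holds.


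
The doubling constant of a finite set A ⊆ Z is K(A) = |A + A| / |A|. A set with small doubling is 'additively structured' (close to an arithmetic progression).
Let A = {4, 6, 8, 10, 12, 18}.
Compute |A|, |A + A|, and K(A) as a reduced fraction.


|A| = 6.
Compute A + A by enumerating all 36 pairs.
A + A = {8, 10, 12, 14, 16, 18, 20, 22, 24, 26, 28, 30, 36}, so |A + A| = 13.
K = |A + A| / |A| = 13/6 (already in lowest terms) ≈ 2.1667.
Reference: AP of size 6 gives K = 11/6 ≈ 1.8333; a fully generic set of size 6 gives K ≈ 3.5000.

|A| = 6, |A + A| = 13, K = 13/6.


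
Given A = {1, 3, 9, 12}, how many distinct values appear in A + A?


A + A = {a + a' : a, a' ∈ A}; |A| = 4.
General bounds: 2|A| - 1 ≤ |A + A| ≤ |A|(|A|+1)/2, i.e. 7 ≤ |A + A| ≤ 10.
Lower bound 2|A|-1 is attained iff A is an arithmetic progression.
Enumerate sums a + a' for a ≤ a' (symmetric, so this suffices):
a = 1: 1+1=2, 1+3=4, 1+9=10, 1+12=13
a = 3: 3+3=6, 3+9=12, 3+12=15
a = 9: 9+9=18, 9+12=21
a = 12: 12+12=24
Distinct sums: {2, 4, 6, 10, 12, 13, 15, 18, 21, 24}
|A + A| = 10

|A + A| = 10


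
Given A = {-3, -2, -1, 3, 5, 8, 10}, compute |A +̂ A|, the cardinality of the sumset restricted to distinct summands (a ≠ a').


Restricted sumset: A +̂ A = {a + a' : a ∈ A, a' ∈ A, a ≠ a'}.
Equivalently, take A + A and drop any sum 2a that is achievable ONLY as a + a for a ∈ A (i.e. sums representable only with equal summands).
Enumerate pairs (a, a') with a < a' (symmetric, so each unordered pair gives one sum; this covers all a ≠ a'):
  -3 + -2 = -5
  -3 + -1 = -4
  -3 + 3 = 0
  -3 + 5 = 2
  -3 + 8 = 5
  -3 + 10 = 7
  -2 + -1 = -3
  -2 + 3 = 1
  -2 + 5 = 3
  -2 + 8 = 6
  -2 + 10 = 8
  -1 + 3 = 2
  -1 + 5 = 4
  -1 + 8 = 7
  -1 + 10 = 9
  3 + 5 = 8
  3 + 8 = 11
  3 + 10 = 13
  5 + 8 = 13
  5 + 10 = 15
  8 + 10 = 18
Collected distinct sums: {-5, -4, -3, 0, 1, 2, 3, 4, 5, 6, 7, 8, 9, 11, 13, 15, 18}
|A +̂ A| = 17
(Reference bound: |A +̂ A| ≥ 2|A| - 3 for |A| ≥ 2, with |A| = 7 giving ≥ 11.)

|A +̂ A| = 17


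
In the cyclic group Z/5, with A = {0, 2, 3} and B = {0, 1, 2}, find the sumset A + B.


Work in Z/5Z: reduce every sum a + b modulo 5.
Enumerate all 9 pairs:
a = 0: 0+0=0, 0+1=1, 0+2=2
a = 2: 2+0=2, 2+1=3, 2+2=4
a = 3: 3+0=3, 3+1=4, 3+2=0
Distinct residues collected: {0, 1, 2, 3, 4}
|A + B| = 5 (out of 5 total residues).

A + B = {0, 1, 2, 3, 4}


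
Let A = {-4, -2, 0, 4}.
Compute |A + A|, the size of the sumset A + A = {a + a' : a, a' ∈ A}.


A + A = {a + a' : a, a' ∈ A}; |A| = 4.
General bounds: 2|A| - 1 ≤ |A + A| ≤ |A|(|A|+1)/2, i.e. 7 ≤ |A + A| ≤ 10.
Lower bound 2|A|-1 is attained iff A is an arithmetic progression.
Enumerate sums a + a' for a ≤ a' (symmetric, so this suffices):
a = -4: -4+-4=-8, -4+-2=-6, -4+0=-4, -4+4=0
a = -2: -2+-2=-4, -2+0=-2, -2+4=2
a = 0: 0+0=0, 0+4=4
a = 4: 4+4=8
Distinct sums: {-8, -6, -4, -2, 0, 2, 4, 8}
|A + A| = 8

|A + A| = 8


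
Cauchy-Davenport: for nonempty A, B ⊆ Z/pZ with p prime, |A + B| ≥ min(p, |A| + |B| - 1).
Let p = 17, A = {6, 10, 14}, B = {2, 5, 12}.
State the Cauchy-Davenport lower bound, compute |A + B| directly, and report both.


Cauchy-Davenport: |A + B| ≥ min(p, |A| + |B| - 1) for A, B nonempty in Z/pZ.
|A| = 3, |B| = 3, p = 17.
CD lower bound = min(17, 3 + 3 - 1) = min(17, 5) = 5.
Compute A + B mod 17 directly:
a = 6: 6+2=8, 6+5=11, 6+12=1
a = 10: 10+2=12, 10+5=15, 10+12=5
a = 14: 14+2=16, 14+5=2, 14+12=9
A + B = {1, 2, 5, 8, 9, 11, 12, 15, 16}, so |A + B| = 9.
Verify: 9 ≥ 5? Yes ✓.

CD lower bound = 5, actual |A + B| = 9.


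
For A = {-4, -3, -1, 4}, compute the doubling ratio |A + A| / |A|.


|A| = 4.
Compute A + A by enumerating all 16 pairs.
A + A = {-8, -7, -6, -5, -4, -2, 0, 1, 3, 8}, so |A + A| = 10.
K = |A + A| / |A| = 10/4 = 5/2 ≈ 2.5000.
Reference: AP of size 4 gives K = 7/4 ≈ 1.7500; a fully generic set of size 4 gives K ≈ 2.5000.

|A| = 4, |A + A| = 10, K = 10/4 = 5/2.


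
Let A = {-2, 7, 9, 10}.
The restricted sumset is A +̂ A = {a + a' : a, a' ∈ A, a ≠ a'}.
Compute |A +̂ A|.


Restricted sumset: A +̂ A = {a + a' : a ∈ A, a' ∈ A, a ≠ a'}.
Equivalently, take A + A and drop any sum 2a that is achievable ONLY as a + a for a ∈ A (i.e. sums representable only with equal summands).
Enumerate pairs (a, a') with a < a' (symmetric, so each unordered pair gives one sum; this covers all a ≠ a'):
  -2 + 7 = 5
  -2 + 9 = 7
  -2 + 10 = 8
  7 + 9 = 16
  7 + 10 = 17
  9 + 10 = 19
Collected distinct sums: {5, 7, 8, 16, 17, 19}
|A +̂ A| = 6
(Reference bound: |A +̂ A| ≥ 2|A| - 3 for |A| ≥ 2, with |A| = 4 giving ≥ 5.)

|A +̂ A| = 6


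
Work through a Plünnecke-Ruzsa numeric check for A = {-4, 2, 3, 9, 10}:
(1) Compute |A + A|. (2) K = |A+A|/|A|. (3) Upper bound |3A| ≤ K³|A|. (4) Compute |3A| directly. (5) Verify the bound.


|A| = 5.
Step 1: Compute A + A by enumerating all 25 pairs.
A + A = {-8, -2, -1, 4, 5, 6, 11, 12, 13, 18, 19, 20}, so |A + A| = 12.
Step 2: Doubling constant K = |A + A|/|A| = 12/5 = 12/5 ≈ 2.4000.
Step 3: Plünnecke-Ruzsa gives |3A| ≤ K³·|A| = (2.4000)³ · 5 ≈ 69.1200.
Step 4: Compute 3A = A + A + A directly by enumerating all triples (a,b,c) ∈ A³; |3A| = 22.
Step 5: Check 22 ≤ 69.1200? Yes ✓.

K = 12/5, Plünnecke-Ruzsa bound K³|A| ≈ 69.1200, |3A| = 22, inequality holds.


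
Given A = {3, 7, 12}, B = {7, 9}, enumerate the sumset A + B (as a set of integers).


A + B = {a + b : a ∈ A, b ∈ B}.
Enumerate all |A|·|B| = 3·2 = 6 pairs (a, b) and collect distinct sums.
a = 3: 3+7=10, 3+9=12
a = 7: 7+7=14, 7+9=16
a = 12: 12+7=19, 12+9=21
Collecting distinct sums: A + B = {10, 12, 14, 16, 19, 21}
|A + B| = 6

A + B = {10, 12, 14, 16, 19, 21}


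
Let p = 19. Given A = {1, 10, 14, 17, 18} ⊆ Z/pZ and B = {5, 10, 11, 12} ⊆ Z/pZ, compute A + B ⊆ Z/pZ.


Work in Z/19Z: reduce every sum a + b modulo 19.
Enumerate all 20 pairs:
a = 1: 1+5=6, 1+10=11, 1+11=12, 1+12=13
a = 10: 10+5=15, 10+10=1, 10+11=2, 10+12=3
a = 14: 14+5=0, 14+10=5, 14+11=6, 14+12=7
a = 17: 17+5=3, 17+10=8, 17+11=9, 17+12=10
a = 18: 18+5=4, 18+10=9, 18+11=10, 18+12=11
Distinct residues collected: {0, 1, 2, 3, 4, 5, 6, 7, 8, 9, 10, 11, 12, 13, 15}
|A + B| = 15 (out of 19 total residues).

A + B = {0, 1, 2, 3, 4, 5, 6, 7, 8, 9, 10, 11, 12, 13, 15}


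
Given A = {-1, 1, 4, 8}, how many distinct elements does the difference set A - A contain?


A - A = {a - a' : a, a' ∈ A}; |A| = 4.
Bounds: 2|A|-1 ≤ |A - A| ≤ |A|² - |A| + 1, i.e. 7 ≤ |A - A| ≤ 13.
Note: 0 ∈ A - A always (from a - a). The set is symmetric: if d ∈ A - A then -d ∈ A - A.
Enumerate nonzero differences d = a - a' with a > a' (then include -d):
Positive differences: {2, 3, 4, 5, 7, 9}
Full difference set: {0} ∪ (positive diffs) ∪ (negative diffs).
|A - A| = 1 + 2·6 = 13 (matches direct enumeration: 13).

|A - A| = 13


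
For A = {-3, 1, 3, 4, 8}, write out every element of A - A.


A - A = {a - a' : a, a' ∈ A}.
Compute a - a' for each ordered pair (a, a'):
a = -3: -3--3=0, -3-1=-4, -3-3=-6, -3-4=-7, -3-8=-11
a = 1: 1--3=4, 1-1=0, 1-3=-2, 1-4=-3, 1-8=-7
a = 3: 3--3=6, 3-1=2, 3-3=0, 3-4=-1, 3-8=-5
a = 4: 4--3=7, 4-1=3, 4-3=1, 4-4=0, 4-8=-4
a = 8: 8--3=11, 8-1=7, 8-3=5, 8-4=4, 8-8=0
Collecting distinct values (and noting 0 appears from a-a):
A - A = {-11, -7, -6, -5, -4, -3, -2, -1, 0, 1, 2, 3, 4, 5, 6, 7, 11}
|A - A| = 17

A - A = {-11, -7, -6, -5, -4, -3, -2, -1, 0, 1, 2, 3, 4, 5, 6, 7, 11}


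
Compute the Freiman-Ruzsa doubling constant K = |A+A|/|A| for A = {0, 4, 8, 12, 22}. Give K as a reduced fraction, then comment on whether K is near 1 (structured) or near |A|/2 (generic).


|A| = 5.
Compute A + A by enumerating all 25 pairs.
A + A = {0, 4, 8, 12, 16, 20, 22, 24, 26, 30, 34, 44}, so |A + A| = 12.
K = |A + A| / |A| = 12/5 (already in lowest terms) ≈ 2.4000.
Reference: AP of size 5 gives K = 9/5 ≈ 1.8000; a fully generic set of size 5 gives K ≈ 3.0000.

|A| = 5, |A + A| = 12, K = 12/5.


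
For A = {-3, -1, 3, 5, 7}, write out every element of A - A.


A - A = {a - a' : a, a' ∈ A}.
Compute a - a' for each ordered pair (a, a'):
a = -3: -3--3=0, -3--1=-2, -3-3=-6, -3-5=-8, -3-7=-10
a = -1: -1--3=2, -1--1=0, -1-3=-4, -1-5=-6, -1-7=-8
a = 3: 3--3=6, 3--1=4, 3-3=0, 3-5=-2, 3-7=-4
a = 5: 5--3=8, 5--1=6, 5-3=2, 5-5=0, 5-7=-2
a = 7: 7--3=10, 7--1=8, 7-3=4, 7-5=2, 7-7=0
Collecting distinct values (and noting 0 appears from a-a):
A - A = {-10, -8, -6, -4, -2, 0, 2, 4, 6, 8, 10}
|A - A| = 11

A - A = {-10, -8, -6, -4, -2, 0, 2, 4, 6, 8, 10}


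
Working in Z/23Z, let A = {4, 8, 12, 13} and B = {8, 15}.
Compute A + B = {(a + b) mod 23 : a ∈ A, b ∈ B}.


Work in Z/23Z: reduce every sum a + b modulo 23.
Enumerate all 8 pairs:
a = 4: 4+8=12, 4+15=19
a = 8: 8+8=16, 8+15=0
a = 12: 12+8=20, 12+15=4
a = 13: 13+8=21, 13+15=5
Distinct residues collected: {0, 4, 5, 12, 16, 19, 20, 21}
|A + B| = 8 (out of 23 total residues).

A + B = {0, 4, 5, 12, 16, 19, 20, 21}


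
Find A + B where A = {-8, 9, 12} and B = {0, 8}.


A + B = {a + b : a ∈ A, b ∈ B}.
Enumerate all |A|·|B| = 3·2 = 6 pairs (a, b) and collect distinct sums.
a = -8: -8+0=-8, -8+8=0
a = 9: 9+0=9, 9+8=17
a = 12: 12+0=12, 12+8=20
Collecting distinct sums: A + B = {-8, 0, 9, 12, 17, 20}
|A + B| = 6

A + B = {-8, 0, 9, 12, 17, 20}


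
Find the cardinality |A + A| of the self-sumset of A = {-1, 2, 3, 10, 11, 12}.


A + A = {a + a' : a, a' ∈ A}; |A| = 6.
General bounds: 2|A| - 1 ≤ |A + A| ≤ |A|(|A|+1)/2, i.e. 11 ≤ |A + A| ≤ 21.
Lower bound 2|A|-1 is attained iff A is an arithmetic progression.
Enumerate sums a + a' for a ≤ a' (symmetric, so this suffices):
a = -1: -1+-1=-2, -1+2=1, -1+3=2, -1+10=9, -1+11=10, -1+12=11
a = 2: 2+2=4, 2+3=5, 2+10=12, 2+11=13, 2+12=14
a = 3: 3+3=6, 3+10=13, 3+11=14, 3+12=15
a = 10: 10+10=20, 10+11=21, 10+12=22
a = 11: 11+11=22, 11+12=23
a = 12: 12+12=24
Distinct sums: {-2, 1, 2, 4, 5, 6, 9, 10, 11, 12, 13, 14, 15, 20, 21, 22, 23, 24}
|A + A| = 18

|A + A| = 18


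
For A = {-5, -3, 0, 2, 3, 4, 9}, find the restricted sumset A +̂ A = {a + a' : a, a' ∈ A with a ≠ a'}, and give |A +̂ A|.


Restricted sumset: A +̂ A = {a + a' : a ∈ A, a' ∈ A, a ≠ a'}.
Equivalently, take A + A and drop any sum 2a that is achievable ONLY as a + a for a ∈ A (i.e. sums representable only with equal summands).
Enumerate pairs (a, a') with a < a' (symmetric, so each unordered pair gives one sum; this covers all a ≠ a'):
  -5 + -3 = -8
  -5 + 0 = -5
  -5 + 2 = -3
  -5 + 3 = -2
  -5 + 4 = -1
  -5 + 9 = 4
  -3 + 0 = -3
  -3 + 2 = -1
  -3 + 3 = 0
  -3 + 4 = 1
  -3 + 9 = 6
  0 + 2 = 2
  0 + 3 = 3
  0 + 4 = 4
  0 + 9 = 9
  2 + 3 = 5
  2 + 4 = 6
  2 + 9 = 11
  3 + 4 = 7
  3 + 9 = 12
  4 + 9 = 13
Collected distinct sums: {-8, -5, -3, -2, -1, 0, 1, 2, 3, 4, 5, 6, 7, 9, 11, 12, 13}
|A +̂ A| = 17
(Reference bound: |A +̂ A| ≥ 2|A| - 3 for |A| ≥ 2, with |A| = 7 giving ≥ 11.)

|A +̂ A| = 17


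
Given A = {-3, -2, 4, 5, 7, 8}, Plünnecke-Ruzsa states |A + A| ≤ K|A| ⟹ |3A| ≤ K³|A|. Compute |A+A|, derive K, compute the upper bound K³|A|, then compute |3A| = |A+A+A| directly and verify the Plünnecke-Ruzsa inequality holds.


|A| = 6.
Step 1: Compute A + A by enumerating all 36 pairs.
A + A = {-6, -5, -4, 1, 2, 3, 4, 5, 6, 8, 9, 10, 11, 12, 13, 14, 15, 16}, so |A + A| = 18.
Step 2: Doubling constant K = |A + A|/|A| = 18/6 = 18/6 ≈ 3.0000.
Step 3: Plünnecke-Ruzsa gives |3A| ≤ K³·|A| = (3.0000)³ · 6 ≈ 162.0000.
Step 4: Compute 3A = A + A + A directly by enumerating all triples (a,b,c) ∈ A³; |3A| = 31.
Step 5: Check 31 ≤ 162.0000? Yes ✓.

K = 18/6, Plünnecke-Ruzsa bound K³|A| ≈ 162.0000, |3A| = 31, inequality holds.


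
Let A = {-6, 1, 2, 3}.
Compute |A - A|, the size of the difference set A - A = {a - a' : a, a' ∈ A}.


A - A = {a - a' : a, a' ∈ A}; |A| = 4.
Bounds: 2|A|-1 ≤ |A - A| ≤ |A|² - |A| + 1, i.e. 7 ≤ |A - A| ≤ 13.
Note: 0 ∈ A - A always (from a - a). The set is symmetric: if d ∈ A - A then -d ∈ A - A.
Enumerate nonzero differences d = a - a' with a > a' (then include -d):
Positive differences: {1, 2, 7, 8, 9}
Full difference set: {0} ∪ (positive diffs) ∪ (negative diffs).
|A - A| = 1 + 2·5 = 11 (matches direct enumeration: 11).

|A - A| = 11


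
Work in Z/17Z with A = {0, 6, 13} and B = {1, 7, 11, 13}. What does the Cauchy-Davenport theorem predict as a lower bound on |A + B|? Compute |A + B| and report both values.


Cauchy-Davenport: |A + B| ≥ min(p, |A| + |B| - 1) for A, B nonempty in Z/pZ.
|A| = 3, |B| = 4, p = 17.
CD lower bound = min(17, 3 + 4 - 1) = min(17, 6) = 6.
Compute A + B mod 17 directly:
a = 0: 0+1=1, 0+7=7, 0+11=11, 0+13=13
a = 6: 6+1=7, 6+7=13, 6+11=0, 6+13=2
a = 13: 13+1=14, 13+7=3, 13+11=7, 13+13=9
A + B = {0, 1, 2, 3, 7, 9, 11, 13, 14}, so |A + B| = 9.
Verify: 9 ≥ 6? Yes ✓.

CD lower bound = 6, actual |A + B| = 9.


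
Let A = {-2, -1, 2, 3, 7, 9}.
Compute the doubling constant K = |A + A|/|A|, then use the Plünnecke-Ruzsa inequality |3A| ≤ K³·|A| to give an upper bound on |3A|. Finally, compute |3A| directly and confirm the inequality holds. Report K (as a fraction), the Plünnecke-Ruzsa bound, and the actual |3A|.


|A| = 6.
Step 1: Compute A + A by enumerating all 36 pairs.
A + A = {-4, -3, -2, 0, 1, 2, 4, 5, 6, 7, 8, 9, 10, 11, 12, 14, 16, 18}, so |A + A| = 18.
Step 2: Doubling constant K = |A + A|/|A| = 18/6 = 18/6 ≈ 3.0000.
Step 3: Plünnecke-Ruzsa gives |3A| ≤ K³·|A| = (3.0000)³ · 6 ≈ 162.0000.
Step 4: Compute 3A = A + A + A directly by enumerating all triples (a,b,c) ∈ A³; |3A| = 31.
Step 5: Check 31 ≤ 162.0000? Yes ✓.

K = 18/6, Plünnecke-Ruzsa bound K³|A| ≈ 162.0000, |3A| = 31, inequality holds.


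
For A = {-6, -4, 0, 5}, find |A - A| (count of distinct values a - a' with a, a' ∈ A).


A - A = {a - a' : a, a' ∈ A}; |A| = 4.
Bounds: 2|A|-1 ≤ |A - A| ≤ |A|² - |A| + 1, i.e. 7 ≤ |A - A| ≤ 13.
Note: 0 ∈ A - A always (from a - a). The set is symmetric: if d ∈ A - A then -d ∈ A - A.
Enumerate nonzero differences d = a - a' with a > a' (then include -d):
Positive differences: {2, 4, 5, 6, 9, 11}
Full difference set: {0} ∪ (positive diffs) ∪ (negative diffs).
|A - A| = 1 + 2·6 = 13 (matches direct enumeration: 13).

|A - A| = 13


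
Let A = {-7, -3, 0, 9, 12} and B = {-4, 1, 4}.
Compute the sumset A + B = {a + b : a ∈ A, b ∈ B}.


A + B = {a + b : a ∈ A, b ∈ B}.
Enumerate all |A|·|B| = 5·3 = 15 pairs (a, b) and collect distinct sums.
a = -7: -7+-4=-11, -7+1=-6, -7+4=-3
a = -3: -3+-4=-7, -3+1=-2, -3+4=1
a = 0: 0+-4=-4, 0+1=1, 0+4=4
a = 9: 9+-4=5, 9+1=10, 9+4=13
a = 12: 12+-4=8, 12+1=13, 12+4=16
Collecting distinct sums: A + B = {-11, -7, -6, -4, -3, -2, 1, 4, 5, 8, 10, 13, 16}
|A + B| = 13

A + B = {-11, -7, -6, -4, -3, -2, 1, 4, 5, 8, 10, 13, 16}


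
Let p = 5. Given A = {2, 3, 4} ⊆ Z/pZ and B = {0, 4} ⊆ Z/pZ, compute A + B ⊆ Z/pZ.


Work in Z/5Z: reduce every sum a + b modulo 5.
Enumerate all 6 pairs:
a = 2: 2+0=2, 2+4=1
a = 3: 3+0=3, 3+4=2
a = 4: 4+0=4, 4+4=3
Distinct residues collected: {1, 2, 3, 4}
|A + B| = 4 (out of 5 total residues).

A + B = {1, 2, 3, 4}


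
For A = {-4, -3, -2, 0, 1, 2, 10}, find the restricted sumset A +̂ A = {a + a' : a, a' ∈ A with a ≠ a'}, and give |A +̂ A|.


Restricted sumset: A +̂ A = {a + a' : a ∈ A, a' ∈ A, a ≠ a'}.
Equivalently, take A + A and drop any sum 2a that is achievable ONLY as a + a for a ∈ A (i.e. sums representable only with equal summands).
Enumerate pairs (a, a') with a < a' (symmetric, so each unordered pair gives one sum; this covers all a ≠ a'):
  -4 + -3 = -7
  -4 + -2 = -6
  -4 + 0 = -4
  -4 + 1 = -3
  -4 + 2 = -2
  -4 + 10 = 6
  -3 + -2 = -5
  -3 + 0 = -3
  -3 + 1 = -2
  -3 + 2 = -1
  -3 + 10 = 7
  -2 + 0 = -2
  -2 + 1 = -1
  -2 + 2 = 0
  -2 + 10 = 8
  0 + 1 = 1
  0 + 2 = 2
  0 + 10 = 10
  1 + 2 = 3
  1 + 10 = 11
  2 + 10 = 12
Collected distinct sums: {-7, -6, -5, -4, -3, -2, -1, 0, 1, 2, 3, 6, 7, 8, 10, 11, 12}
|A +̂ A| = 17
(Reference bound: |A +̂ A| ≥ 2|A| - 3 for |A| ≥ 2, with |A| = 7 giving ≥ 11.)

|A +̂ A| = 17


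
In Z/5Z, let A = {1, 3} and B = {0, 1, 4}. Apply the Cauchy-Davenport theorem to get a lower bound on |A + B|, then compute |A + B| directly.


Cauchy-Davenport: |A + B| ≥ min(p, |A| + |B| - 1) for A, B nonempty in Z/pZ.
|A| = 2, |B| = 3, p = 5.
CD lower bound = min(5, 2 + 3 - 1) = min(5, 4) = 4.
Compute A + B mod 5 directly:
a = 1: 1+0=1, 1+1=2, 1+4=0
a = 3: 3+0=3, 3+1=4, 3+4=2
A + B = {0, 1, 2, 3, 4}, so |A + B| = 5.
Verify: 5 ≥ 4? Yes ✓.

CD lower bound = 4, actual |A + B| = 5.


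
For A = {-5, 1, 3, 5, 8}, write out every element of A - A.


A - A = {a - a' : a, a' ∈ A}.
Compute a - a' for each ordered pair (a, a'):
a = -5: -5--5=0, -5-1=-6, -5-3=-8, -5-5=-10, -5-8=-13
a = 1: 1--5=6, 1-1=0, 1-3=-2, 1-5=-4, 1-8=-7
a = 3: 3--5=8, 3-1=2, 3-3=0, 3-5=-2, 3-8=-5
a = 5: 5--5=10, 5-1=4, 5-3=2, 5-5=0, 5-8=-3
a = 8: 8--5=13, 8-1=7, 8-3=5, 8-5=3, 8-8=0
Collecting distinct values (and noting 0 appears from a-a):
A - A = {-13, -10, -8, -7, -6, -5, -4, -3, -2, 0, 2, 3, 4, 5, 6, 7, 8, 10, 13}
|A - A| = 19

A - A = {-13, -10, -8, -7, -6, -5, -4, -3, -2, 0, 2, 3, 4, 5, 6, 7, 8, 10, 13}


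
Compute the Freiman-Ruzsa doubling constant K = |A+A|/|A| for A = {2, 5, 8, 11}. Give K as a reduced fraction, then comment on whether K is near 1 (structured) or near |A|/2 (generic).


|A| = 4.
Compute A + A by enumerating all 16 pairs.
A + A = {4, 7, 10, 13, 16, 19, 22}, so |A + A| = 7.
K = |A + A| / |A| = 7/4 (already in lowest terms) ≈ 1.7500.
Reference: AP of size 4 gives K = 7/4 ≈ 1.7500; a fully generic set of size 4 gives K ≈ 2.5000.

|A| = 4, |A + A| = 7, K = 7/4.


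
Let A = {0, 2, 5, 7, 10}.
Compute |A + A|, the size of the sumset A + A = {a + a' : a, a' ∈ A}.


A + A = {a + a' : a, a' ∈ A}; |A| = 5.
General bounds: 2|A| - 1 ≤ |A + A| ≤ |A|(|A|+1)/2, i.e. 9 ≤ |A + A| ≤ 15.
Lower bound 2|A|-1 is attained iff A is an arithmetic progression.
Enumerate sums a + a' for a ≤ a' (symmetric, so this suffices):
a = 0: 0+0=0, 0+2=2, 0+5=5, 0+7=7, 0+10=10
a = 2: 2+2=4, 2+5=7, 2+7=9, 2+10=12
a = 5: 5+5=10, 5+7=12, 5+10=15
a = 7: 7+7=14, 7+10=17
a = 10: 10+10=20
Distinct sums: {0, 2, 4, 5, 7, 9, 10, 12, 14, 15, 17, 20}
|A + A| = 12

|A + A| = 12


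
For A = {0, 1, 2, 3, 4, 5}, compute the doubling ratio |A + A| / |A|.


|A| = 6.
Compute A + A by enumerating all 36 pairs.
A + A = {0, 1, 2, 3, 4, 5, 6, 7, 8, 9, 10}, so |A + A| = 11.
K = |A + A| / |A| = 11/6 (already in lowest terms) ≈ 1.8333.
Reference: AP of size 6 gives K = 11/6 ≈ 1.8333; a fully generic set of size 6 gives K ≈ 3.5000.

|A| = 6, |A + A| = 11, K = 11/6.


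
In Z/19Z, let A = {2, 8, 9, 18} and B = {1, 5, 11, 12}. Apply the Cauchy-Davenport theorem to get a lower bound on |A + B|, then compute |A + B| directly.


Cauchy-Davenport: |A + B| ≥ min(p, |A| + |B| - 1) for A, B nonempty in Z/pZ.
|A| = 4, |B| = 4, p = 19.
CD lower bound = min(19, 4 + 4 - 1) = min(19, 7) = 7.
Compute A + B mod 19 directly:
a = 2: 2+1=3, 2+5=7, 2+11=13, 2+12=14
a = 8: 8+1=9, 8+5=13, 8+11=0, 8+12=1
a = 9: 9+1=10, 9+5=14, 9+11=1, 9+12=2
a = 18: 18+1=0, 18+5=4, 18+11=10, 18+12=11
A + B = {0, 1, 2, 3, 4, 7, 9, 10, 11, 13, 14}, so |A + B| = 11.
Verify: 11 ≥ 7? Yes ✓.

CD lower bound = 7, actual |A + B| = 11.


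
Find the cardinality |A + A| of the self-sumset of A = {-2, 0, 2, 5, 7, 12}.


A + A = {a + a' : a, a' ∈ A}; |A| = 6.
General bounds: 2|A| - 1 ≤ |A + A| ≤ |A|(|A|+1)/2, i.e. 11 ≤ |A + A| ≤ 21.
Lower bound 2|A|-1 is attained iff A is an arithmetic progression.
Enumerate sums a + a' for a ≤ a' (symmetric, so this suffices):
a = -2: -2+-2=-4, -2+0=-2, -2+2=0, -2+5=3, -2+7=5, -2+12=10
a = 0: 0+0=0, 0+2=2, 0+5=5, 0+7=7, 0+12=12
a = 2: 2+2=4, 2+5=7, 2+7=9, 2+12=14
a = 5: 5+5=10, 5+7=12, 5+12=17
a = 7: 7+7=14, 7+12=19
a = 12: 12+12=24
Distinct sums: {-4, -2, 0, 2, 3, 4, 5, 7, 9, 10, 12, 14, 17, 19, 24}
|A + A| = 15

|A + A| = 15
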